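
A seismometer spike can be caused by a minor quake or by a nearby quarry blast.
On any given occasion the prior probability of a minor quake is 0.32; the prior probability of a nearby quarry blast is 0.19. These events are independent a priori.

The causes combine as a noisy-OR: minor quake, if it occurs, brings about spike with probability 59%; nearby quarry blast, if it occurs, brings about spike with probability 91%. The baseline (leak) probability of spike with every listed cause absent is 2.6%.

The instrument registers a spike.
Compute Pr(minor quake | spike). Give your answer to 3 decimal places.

Pr(minor quake | spike) ≈ 0.618

Under noisy-OR, P(spike | causes) = 1 − (1−0.026)·∏(1−qᵢ) over the active causes.
Weight on minor quake=true, given the evidence: 0.155691 + 0.058615 = 0.214306
Normalizer over all consistent configurations: 0.026·0.68·0.81 + 0.91234·0.68·0.19 + 0.60066·0.32·0.81 + 0.964059·0.32·0.19 = 0.346501
P(minor quake | spike) = 0.214306/0.346501 ≈ 0.618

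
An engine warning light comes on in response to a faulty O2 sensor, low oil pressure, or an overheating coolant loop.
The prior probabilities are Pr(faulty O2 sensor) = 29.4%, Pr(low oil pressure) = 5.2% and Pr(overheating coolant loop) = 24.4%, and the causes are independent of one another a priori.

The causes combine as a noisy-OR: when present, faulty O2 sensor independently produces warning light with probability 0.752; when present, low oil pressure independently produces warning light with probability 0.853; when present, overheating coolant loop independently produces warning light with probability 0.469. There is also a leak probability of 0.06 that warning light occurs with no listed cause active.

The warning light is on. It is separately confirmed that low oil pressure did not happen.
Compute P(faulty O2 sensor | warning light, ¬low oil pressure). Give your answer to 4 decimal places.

Under noisy-OR, P(warning light | causes) = 1 − (1−0.06)·∏(1−qᵢ) over the active causes.
By total probability over the 4 (faulty O2 sensor, overheating coolant loop) configurations:
  P(warning light | ¬low oil pressure) = 0.06*0.706*0.756 + 0.50086*0.706*0.244 + 0.76688*0.294*0.756 + 0.876213*0.294*0.244
        = 0.032024 + 0.086280 + 0.170450 + 0.062856 = 0.351610
Keeping only the faulty O2 sensor-present terms gives 0.233306, so
  P(faulty O2 sensor | warning light, ¬low oil pressure) = 0.233306 / 0.351610 ≈ 0.6635

P(faulty O2 sensor | warning light, ¬low oil pressure) ≈ 0.6635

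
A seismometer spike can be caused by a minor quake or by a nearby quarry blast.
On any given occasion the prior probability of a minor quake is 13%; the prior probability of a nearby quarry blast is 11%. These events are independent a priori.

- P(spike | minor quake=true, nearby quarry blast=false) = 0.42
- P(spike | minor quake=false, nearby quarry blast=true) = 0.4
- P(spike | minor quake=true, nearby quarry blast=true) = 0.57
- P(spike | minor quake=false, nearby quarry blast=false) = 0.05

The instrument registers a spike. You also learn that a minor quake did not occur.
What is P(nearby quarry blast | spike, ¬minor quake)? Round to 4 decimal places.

By total probability over both values of nearby quarry blast:
  P(spike | ¬minor quake) = 0.05·0.89 + 0.4·0.11
        = 0.044500 + 0.044000 = 0.088500
Keeping only the nearby quarry blast-present terms gives 0.044000, so
  P(nearby quarry blast | spike, ¬minor quake) = 0.044000 / 0.088500 ≈ 0.4972

P(nearby quarry blast | spike, ¬minor quake) ≈ 0.4972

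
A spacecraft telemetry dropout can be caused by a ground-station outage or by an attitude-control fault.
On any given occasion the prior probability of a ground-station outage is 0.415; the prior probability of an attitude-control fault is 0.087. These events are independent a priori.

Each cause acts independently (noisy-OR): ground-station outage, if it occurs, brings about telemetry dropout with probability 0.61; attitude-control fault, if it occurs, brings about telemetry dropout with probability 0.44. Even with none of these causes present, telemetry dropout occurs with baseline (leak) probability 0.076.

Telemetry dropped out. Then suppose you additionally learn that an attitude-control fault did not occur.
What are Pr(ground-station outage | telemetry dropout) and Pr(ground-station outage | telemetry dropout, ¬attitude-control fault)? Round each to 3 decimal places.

Pr(ground-station outage | telemetry dropout) ≈ 0.806; Pr(ground-station outage | telemetry dropout, ¬attitude-control fault) ≈ 0.857

Under noisy-OR, P(telemetry dropout | causes) = 1 − (1−0.076)·∏(1−qᵢ) over the active causes.
By total probability over the 4 (ground-station outage, attitude-control fault) configurations:
  P(telemetry dropout) = 0.076×0.585×0.913 + 0.48256×0.585×0.087 + 0.63964×0.415×0.913 + 0.798198×0.415×0.087
        = 0.040592 + 0.024560 + 0.242356 + 0.028819 = 0.336327
Configurations with ground-station outage contribute 0.271175, so
  P(ground-station outage | telemetry dropout) = 0.271175 / 0.336327 ≈ 0.806

With the extra evidence:
Numerator (weight on configurations with ground-station outage): 0.63964*0.415 = 0.265451
Denominator P(telemetry dropout | ¬attitude-control fault): 0.076*0.585 + 0.63964*0.415 = 0.309911
P(ground-station outage | telemetry dropout, ¬attitude-control fault) = 0.265451/0.309911 ≈ 0.857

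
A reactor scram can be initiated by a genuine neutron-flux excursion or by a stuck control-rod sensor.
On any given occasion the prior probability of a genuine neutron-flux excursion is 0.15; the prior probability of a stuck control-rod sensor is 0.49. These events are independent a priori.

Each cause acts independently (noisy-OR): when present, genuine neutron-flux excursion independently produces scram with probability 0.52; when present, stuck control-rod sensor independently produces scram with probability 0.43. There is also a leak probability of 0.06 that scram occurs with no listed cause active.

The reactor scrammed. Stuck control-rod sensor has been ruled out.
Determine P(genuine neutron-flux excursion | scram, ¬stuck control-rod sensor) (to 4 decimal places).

P(genuine neutron-flux excursion | scram, ¬stuck control-rod sensor) ≈ 0.6175

Under noisy-OR, P(scram | causes) = 1 − (1−0.06)·∏(1−qᵢ) over the active causes.
Weight on genuine neutron-flux excursion=true, given the evidence: 0.5488·0.15 = 0.082320
Normalizer over all consistent configurations: 0.06·0.85 + 0.5488·0.15 = 0.133320
Posterior = 0.082320 / 0.133320 ≈ 0.6175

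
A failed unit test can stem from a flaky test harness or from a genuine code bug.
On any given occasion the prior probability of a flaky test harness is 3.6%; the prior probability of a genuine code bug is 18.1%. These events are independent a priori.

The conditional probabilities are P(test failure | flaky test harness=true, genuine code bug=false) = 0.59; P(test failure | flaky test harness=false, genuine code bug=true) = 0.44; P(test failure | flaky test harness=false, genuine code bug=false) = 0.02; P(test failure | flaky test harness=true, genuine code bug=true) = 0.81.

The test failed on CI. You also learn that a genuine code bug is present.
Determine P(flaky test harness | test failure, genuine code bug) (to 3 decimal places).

P(flaky test harness | test failure, genuine code bug) ≈ 0.064

P(test failure | genuine code bug) = 0.44*0.964 + 0.81*0.036 = 0.424160 + 0.029160 = 0.453320
The flaky test harness-present share is 0.81*0.036 = 0.029160.
So P(flaky test harness | test failure, genuine code bug) = 0.029160/0.453320 ≈ 0.064.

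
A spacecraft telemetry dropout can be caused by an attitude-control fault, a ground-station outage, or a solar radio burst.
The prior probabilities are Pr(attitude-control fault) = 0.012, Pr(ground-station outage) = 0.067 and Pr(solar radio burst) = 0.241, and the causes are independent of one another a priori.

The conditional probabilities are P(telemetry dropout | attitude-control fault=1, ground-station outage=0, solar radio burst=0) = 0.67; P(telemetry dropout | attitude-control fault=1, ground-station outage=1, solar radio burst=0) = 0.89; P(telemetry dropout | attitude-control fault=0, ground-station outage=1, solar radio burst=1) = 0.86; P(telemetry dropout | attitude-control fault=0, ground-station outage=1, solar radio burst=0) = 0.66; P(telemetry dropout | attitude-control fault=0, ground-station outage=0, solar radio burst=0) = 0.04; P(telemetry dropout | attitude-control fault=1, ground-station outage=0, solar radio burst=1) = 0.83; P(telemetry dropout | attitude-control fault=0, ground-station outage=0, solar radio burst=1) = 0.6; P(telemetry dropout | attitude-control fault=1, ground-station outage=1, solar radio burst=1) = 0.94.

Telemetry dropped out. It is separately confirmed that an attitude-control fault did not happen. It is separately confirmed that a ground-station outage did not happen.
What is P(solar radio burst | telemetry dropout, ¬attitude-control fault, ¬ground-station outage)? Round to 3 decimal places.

Sum P(telemetry dropout|·) weighted by the priors over both values of solar radio burst:
  P(telemetry dropout | ¬attitude-control fault, ¬ground-station outage) = 0.04*0.759 + 0.6*0.241
        = 0.030360 + 0.144600 = 0.174960
Keeping only the solar radio burst-present terms gives 0.144600, so
  P(solar radio burst | telemetry dropout, ¬attitude-control fault, ¬ground-station outage) = 0.144600 / 0.174960 ≈ 0.826

P(solar radio burst | telemetry dropout, ¬attitude-control fault, ¬ground-station outage) ≈ 0.826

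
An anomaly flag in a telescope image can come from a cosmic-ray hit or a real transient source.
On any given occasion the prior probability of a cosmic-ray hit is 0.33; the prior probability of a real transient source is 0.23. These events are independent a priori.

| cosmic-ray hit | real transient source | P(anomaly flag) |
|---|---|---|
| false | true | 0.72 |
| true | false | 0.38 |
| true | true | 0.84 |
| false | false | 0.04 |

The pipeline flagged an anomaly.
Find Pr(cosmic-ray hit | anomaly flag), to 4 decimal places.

Pr(cosmic-ray hit | anomaly flag) ≈ 0.5492

Numerator (weight on configurations with cosmic-ray hit): 0.096558 + 0.063756 = 0.160314
Normalizer over all consistent configurations: 0.04×0.67×0.77 + 0.72×0.67×0.23 + 0.38×0.33×0.77 + 0.84×0.33×0.23 = 0.291902
Posterior = 0.160314 / 0.291902 ≈ 0.5492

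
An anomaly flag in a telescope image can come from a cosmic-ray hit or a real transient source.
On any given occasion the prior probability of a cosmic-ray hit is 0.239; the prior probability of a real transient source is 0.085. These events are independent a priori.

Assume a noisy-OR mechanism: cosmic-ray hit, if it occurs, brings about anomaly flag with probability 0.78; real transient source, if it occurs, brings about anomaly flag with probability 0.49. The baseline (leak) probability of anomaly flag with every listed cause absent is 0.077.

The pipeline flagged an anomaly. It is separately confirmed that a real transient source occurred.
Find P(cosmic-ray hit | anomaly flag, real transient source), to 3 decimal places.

Under noisy-OR, P(anomaly flag | causes) = 1 − (1−0.077)·∏(1−qᵢ) over the active causes.
By total probability over both values of cosmic-ray hit:
  P(anomaly flag | real transient source) = 0.52927*0.761 + 0.896439*0.239
        = 0.402774 + 0.214249 = 0.617023
The terms with cosmic-ray hit present sum to 0.214249, so
  P(cosmic-ray hit | anomaly flag, real transient source) = 0.214249 / 0.617023 ≈ 0.347

P(cosmic-ray hit | anomaly flag, real transient source) ≈ 0.347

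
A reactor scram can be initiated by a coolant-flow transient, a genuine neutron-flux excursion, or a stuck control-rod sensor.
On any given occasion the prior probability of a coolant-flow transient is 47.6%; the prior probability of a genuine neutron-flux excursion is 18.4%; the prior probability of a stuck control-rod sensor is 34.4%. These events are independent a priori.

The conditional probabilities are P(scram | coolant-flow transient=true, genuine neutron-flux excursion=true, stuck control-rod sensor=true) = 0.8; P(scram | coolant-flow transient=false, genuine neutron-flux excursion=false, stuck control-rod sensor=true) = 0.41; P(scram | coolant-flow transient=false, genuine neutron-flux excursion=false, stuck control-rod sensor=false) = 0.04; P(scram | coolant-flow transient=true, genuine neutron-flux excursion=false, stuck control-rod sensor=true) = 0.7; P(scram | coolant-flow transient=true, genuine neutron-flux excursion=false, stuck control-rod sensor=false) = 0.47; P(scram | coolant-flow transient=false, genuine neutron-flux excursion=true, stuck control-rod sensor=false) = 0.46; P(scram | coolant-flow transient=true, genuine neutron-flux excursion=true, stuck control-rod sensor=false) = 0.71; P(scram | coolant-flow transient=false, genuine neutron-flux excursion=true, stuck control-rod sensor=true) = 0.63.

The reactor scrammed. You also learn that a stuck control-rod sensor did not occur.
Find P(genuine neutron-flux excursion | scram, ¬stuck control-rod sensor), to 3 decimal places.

By total probability over the 4 (coolant-flow transient, genuine neutron-flux excursion) configurations:
  P(scram | ¬stuck control-rod sensor) = 0.04*0.524*0.816 + 0.46*0.524*0.184 + 0.47*0.476*0.816 + 0.71*0.476*0.184
        = 0.017103 + 0.044351 + 0.182556 + 0.062185 = 0.306195
The terms with genuine neutron-flux excursion present sum to 0.106536, so
  P(genuine neutron-flux excursion | scram, ¬stuck control-rod sensor) = 0.106536 / 0.306195 ≈ 0.348

P(genuine neutron-flux excursion | scram, ¬stuck control-rod sensor) ≈ 0.348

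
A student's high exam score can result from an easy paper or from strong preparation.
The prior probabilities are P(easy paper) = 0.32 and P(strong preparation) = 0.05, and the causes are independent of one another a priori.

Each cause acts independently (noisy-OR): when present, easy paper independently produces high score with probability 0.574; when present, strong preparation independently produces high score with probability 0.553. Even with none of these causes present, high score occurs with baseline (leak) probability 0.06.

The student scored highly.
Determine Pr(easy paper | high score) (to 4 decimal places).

Pr(easy paper | high score) ≈ 0.7697

Under noisy-OR, P(high score | causes) = 1 − (1−0.06)·∏(1−qᵢ) over the active causes.
By total probability over the 4 (easy paper, strong preparation) configurations:
  P(high score) = 0.06×0.68×0.95 + 0.57982×0.68×0.05 + 0.59956×0.32×0.95 + 0.821003×0.32×0.05
        = 0.038760 + 0.019714 + 0.182266 + 0.013136 = 0.253876
Configurations with easy paper contribute 0.195402, so
  P(easy paper | high score) = 0.195402 / 0.253876 ≈ 0.7697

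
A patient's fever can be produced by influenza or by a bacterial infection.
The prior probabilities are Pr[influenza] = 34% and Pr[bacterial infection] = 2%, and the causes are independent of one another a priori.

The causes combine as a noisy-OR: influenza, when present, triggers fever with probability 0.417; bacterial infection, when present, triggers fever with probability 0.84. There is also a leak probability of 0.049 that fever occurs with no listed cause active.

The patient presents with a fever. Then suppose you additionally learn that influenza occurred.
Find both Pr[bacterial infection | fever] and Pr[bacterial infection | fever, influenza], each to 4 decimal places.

Pr[bacterial infection | fever] ≈ 0.0880; Pr[bacterial infection | fever, influenza] ≈ 0.0401

Under noisy-OR, P(fever | causes) = 1 − (1−0.049)·∏(1−qᵢ) over the active causes.
P(fever) = 0.049×0.66×0.98 + 0.84784×0.66×0.02 + 0.445567×0.34×0.98 + 0.911291×0.34×0.02 = 0.031693 + 0.011191 + 0.148463 + 0.006197 = 0.197544
Restricting to configurations with bacterial infection present: 0.011191 + 0.006197 = 0.017388.
Hence the posterior is 0.017388/0.197544 ≈ 0.0880.

With the extra evidence:
Sum P(fever|·) weighted by the priors over both values of bacterial infection:
  P(fever | influenza) = 0.445567×0.98 + 0.911291×0.02
        = 0.436656 + 0.018226 = 0.454882
The terms with bacterial infection present sum to 0.018226, so
  P(bacterial infection | fever, influenza) = 0.018226 / 0.454882 ≈ 0.0401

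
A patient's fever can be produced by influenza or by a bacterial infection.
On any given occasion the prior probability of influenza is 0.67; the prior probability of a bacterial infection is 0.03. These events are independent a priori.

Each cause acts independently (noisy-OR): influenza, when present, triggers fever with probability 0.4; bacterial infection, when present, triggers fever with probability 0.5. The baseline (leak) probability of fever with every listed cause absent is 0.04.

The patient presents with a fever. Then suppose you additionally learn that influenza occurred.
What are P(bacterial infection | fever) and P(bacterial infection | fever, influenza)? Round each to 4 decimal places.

P(bacterial infection | fever) ≈ 0.0632; P(bacterial infection | fever, influenza) ≈ 0.0494

Under noisy-OR, P(fever | causes) = 1 − (1−0.04)·∏(1−qᵢ) over the active causes.
By total probability over the 4 (influenza, bacterial infection) configurations:
  P(fever) = 0.04×0.33×0.97 + 0.52×0.33×0.03 + 0.424×0.67×0.97 + 0.712×0.67×0.03
        = 0.012804 + 0.005148 + 0.275558 + 0.014311 = 0.307821
Keeping only the bacterial infection-present terms gives 0.019459, so
  P(bacterial infection | fever) = 0.019459 / 0.307821 ≈ 0.0632

Now condition on the additional information:
Enumerate both values of bacterial infection and weight by the priors:
  P(fever | influenza) = 0.424×0.97 + 0.712×0.03
        = 0.411280 + 0.021360 = 0.432640
Configurations with bacterial infection contribute 0.021360, so
  P(bacterial infection | fever, influenza) = 0.021360 / 0.432640 ≈ 0.0494
Conditioning on influenza lowers the posterior on bacterial infection: the classic explaining-away effect in a common-effect structure.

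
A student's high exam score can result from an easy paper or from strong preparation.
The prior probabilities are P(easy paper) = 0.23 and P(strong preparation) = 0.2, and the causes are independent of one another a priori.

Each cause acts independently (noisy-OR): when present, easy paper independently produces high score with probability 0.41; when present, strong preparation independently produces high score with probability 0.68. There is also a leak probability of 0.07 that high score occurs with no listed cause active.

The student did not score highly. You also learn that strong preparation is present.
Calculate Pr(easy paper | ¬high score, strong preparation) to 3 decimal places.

Pr(easy paper | ¬high score, strong preparation) ≈ 0.150

Under noisy-OR, P(high score | causes) = 1 − (1−0.07)·∏(1−qᵢ) over the active causes.
P(¬high score | strong preparation) = 0.2976*0.77 + 0.175584*0.23 = 0.229152 + 0.040384 = 0.269536
Restricting to configurations with easy paper present: 0.175584*0.23 = 0.040384.
P(easy paper | ¬high score, strong preparation) = 0.040384 / 0.269536 ≈ 0.150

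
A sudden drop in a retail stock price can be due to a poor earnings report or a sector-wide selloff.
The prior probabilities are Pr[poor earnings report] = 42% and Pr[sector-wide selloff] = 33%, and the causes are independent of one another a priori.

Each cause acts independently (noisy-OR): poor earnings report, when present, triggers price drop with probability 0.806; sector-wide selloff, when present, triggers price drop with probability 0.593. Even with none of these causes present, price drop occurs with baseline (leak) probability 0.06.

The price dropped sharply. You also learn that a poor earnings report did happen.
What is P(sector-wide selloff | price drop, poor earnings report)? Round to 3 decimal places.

P(sector-wide selloff | price drop, poor earnings report) ≈ 0.358

Under noisy-OR, P(price drop | causes) = 1 − (1−0.06)·∏(1−qᵢ) over the active causes.
P(price drop | poor earnings report) = 0.81764·0.67 + 0.925779·0.33 = 0.547819 + 0.305507 = 0.853326
Of this, 0.305507 comes from 0.925779·0.33 (the sector-wide selloff=true cases).
P(sector-wide selloff | price drop, poor earnings report) = 0.305507 / 0.853326 ≈ 0.358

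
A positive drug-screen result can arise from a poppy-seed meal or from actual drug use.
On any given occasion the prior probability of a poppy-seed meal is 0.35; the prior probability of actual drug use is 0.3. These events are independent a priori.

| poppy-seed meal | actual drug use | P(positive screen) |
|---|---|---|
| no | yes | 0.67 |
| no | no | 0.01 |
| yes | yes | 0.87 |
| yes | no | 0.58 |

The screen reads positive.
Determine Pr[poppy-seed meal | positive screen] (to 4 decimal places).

Sum P(positive screen|·) weighted by the priors over the 4 (poppy-seed meal, actual drug use) configurations:
  P(positive screen) = 0.01×0.65×0.7 + 0.67×0.65×0.3 + 0.58×0.35×0.7 + 0.87×0.35×0.3
        = 0.004550 + 0.130650 + 0.142100 + 0.091350 = 0.368650
The terms with poppy-seed meal present sum to 0.233450, so
  P(poppy-seed meal | positive screen) = 0.233450 / 0.368650 ≈ 0.6333

Pr[poppy-seed meal | positive screen] ≈ 0.6333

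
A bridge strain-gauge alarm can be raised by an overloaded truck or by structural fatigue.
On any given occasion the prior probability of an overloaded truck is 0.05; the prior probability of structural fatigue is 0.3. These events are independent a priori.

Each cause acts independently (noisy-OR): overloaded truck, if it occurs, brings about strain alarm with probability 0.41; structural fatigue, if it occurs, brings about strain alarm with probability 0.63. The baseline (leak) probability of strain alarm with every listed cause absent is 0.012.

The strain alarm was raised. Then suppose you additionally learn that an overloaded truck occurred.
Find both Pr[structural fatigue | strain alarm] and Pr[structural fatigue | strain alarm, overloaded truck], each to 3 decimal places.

Pr[structural fatigue | strain alarm] ≈ 0.895; Pr[structural fatigue | strain alarm, overloaded truck] ≈ 0.446

Under noisy-OR, P(strain alarm | causes) = 1 − (1−0.012)·∏(1−qᵢ) over the active causes.
Numerator (weight on configurations with structural fatigue): 0.180815 + 0.011765 = 0.192580
Normalizer over all consistent configurations: 0.012×0.95×0.7 + 0.63444×0.95×0.3 + 0.41708×0.05×0.7 + 0.78432×0.05×0.3 = 0.215158
Posterior = 0.192580 / 0.215158 ≈ 0.895

Now condition on the additional information:
By total probability over both values of structural fatigue:
  P(strain alarm | overloaded truck) = 0.41708×0.7 + 0.78432×0.3
        = 0.291956 + 0.235296 = 0.527252
The terms with structural fatigue present sum to 0.235296, so
  P(structural fatigue | strain alarm, overloaded truck) = 0.235296 / 0.527252 ≈ 0.446
This is intercausal reasoning (explaining away): once overloaded truck accounts for the strain alarm, structural fatigue becomes less likely.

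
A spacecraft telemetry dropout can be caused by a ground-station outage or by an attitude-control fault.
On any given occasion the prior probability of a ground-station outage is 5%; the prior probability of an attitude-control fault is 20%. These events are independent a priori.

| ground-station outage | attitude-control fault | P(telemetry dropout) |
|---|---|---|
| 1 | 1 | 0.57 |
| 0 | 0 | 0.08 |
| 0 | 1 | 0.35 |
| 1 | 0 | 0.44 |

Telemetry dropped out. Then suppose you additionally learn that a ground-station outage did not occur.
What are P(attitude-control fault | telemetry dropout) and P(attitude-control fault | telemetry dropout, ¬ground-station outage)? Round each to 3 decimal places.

P(attitude-control fault | telemetry dropout) ≈ 0.479; P(attitude-control fault | telemetry dropout, ¬ground-station outage) ≈ 0.522

By total probability over the 4 (ground-station outage, attitude-control fault) configurations:
  P(telemetry dropout) = 0.08*0.95*0.8 + 0.35*0.95*0.2 + 0.44*0.05*0.8 + 0.57*0.05*0.2
        = 0.060800 + 0.066500 + 0.017600 + 0.005700 = 0.150600
Configurations with attitude-control fault contribute 0.072200, so
  P(attitude-control fault | telemetry dropout) = 0.072200 / 0.150600 ≈ 0.479

With the extra evidence:
Weight on attitude-control fault=true, given the evidence: 0.35×0.2 = 0.070000
Normalizer over all consistent configurations: 0.08×0.8 + 0.35×0.2 = 0.134000
Posterior = 0.070000 / 0.134000 ≈ 0.522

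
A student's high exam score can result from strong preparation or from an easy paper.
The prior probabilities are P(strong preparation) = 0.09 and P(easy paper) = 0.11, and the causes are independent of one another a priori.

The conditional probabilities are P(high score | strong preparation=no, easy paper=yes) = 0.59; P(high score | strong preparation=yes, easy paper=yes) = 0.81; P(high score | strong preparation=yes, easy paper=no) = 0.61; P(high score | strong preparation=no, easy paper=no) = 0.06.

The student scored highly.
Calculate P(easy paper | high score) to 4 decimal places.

P(easy paper | high score) ≈ 0.4077

P(high score) = 0.06·0.91·0.89 + 0.59·0.91·0.11 + 0.61·0.09·0.89 + 0.81·0.09·0.11 = 0.048594 + 0.059059 + 0.048861 + 0.008019 = 0.164533
The easy paper-present share is 0.059059 + 0.008019 = 0.067078.
P(easy paper | high score) = 0.067078 / 0.164533 ≈ 0.4077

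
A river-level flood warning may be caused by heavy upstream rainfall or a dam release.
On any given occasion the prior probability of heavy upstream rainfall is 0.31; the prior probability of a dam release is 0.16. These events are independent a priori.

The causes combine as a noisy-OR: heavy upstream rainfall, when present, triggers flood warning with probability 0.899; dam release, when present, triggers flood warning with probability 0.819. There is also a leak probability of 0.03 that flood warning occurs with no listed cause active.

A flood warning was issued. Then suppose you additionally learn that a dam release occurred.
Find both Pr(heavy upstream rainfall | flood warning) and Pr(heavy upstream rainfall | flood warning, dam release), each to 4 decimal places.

Pr(heavy upstream rainfall | flood warning) ≈ 0.7235; Pr(heavy upstream rainfall | flood warning, dam release) ≈ 0.3487

Under noisy-OR, P(flood warning | causes) = 1 − (1−0.03)·∏(1−qᵢ) over the active causes.
Weight on heavy upstream rainfall=true, given the evidence: 0.234889 + 0.048720 = 0.283609
Denominator P(flood warning): 0.03·0.69·0.84 + 0.82443·0.69·0.16 + 0.90203·0.31·0.84 + 0.982267·0.31·0.16 = 0.392014
P(heavy upstream rainfall | flood warning) = 0.283609/0.392014 ≈ 0.7235

Now condition on the additional information:
P(flood warning | dam release) = 0.82443·0.69 + 0.982267·0.31 = 0.568857 + 0.304503 = 0.873360
Restricting to configurations with heavy upstream rainfall present: 0.982267·0.31 = 0.304503.
So P(heavy upstream rainfall | flood warning, dam release) = 0.304503/0.873360 ≈ 0.3487.
This is intercausal reasoning (explaining away): once dam release accounts for the flood warning, heavy upstream rainfall becomes less likely.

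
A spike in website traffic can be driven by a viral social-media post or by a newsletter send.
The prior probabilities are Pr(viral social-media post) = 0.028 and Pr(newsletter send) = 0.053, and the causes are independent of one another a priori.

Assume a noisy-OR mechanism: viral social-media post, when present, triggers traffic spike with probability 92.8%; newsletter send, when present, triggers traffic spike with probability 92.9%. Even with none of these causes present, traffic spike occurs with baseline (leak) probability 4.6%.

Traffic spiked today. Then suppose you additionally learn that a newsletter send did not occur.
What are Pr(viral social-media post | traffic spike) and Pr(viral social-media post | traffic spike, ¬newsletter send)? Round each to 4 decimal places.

Pr(viral social-media post | traffic spike) ≈ 0.2246; Pr(viral social-media post | traffic spike, ¬newsletter send) ≈ 0.3684

Under noisy-OR, P(traffic spike | causes) = 1 − (1−0.046)·∏(1−qᵢ) over the active causes.
Sum P(traffic spike|·) weighted by the priors over the 4 (viral social-media post, newsletter send) configurations:
  P(traffic spike) = 0.046×0.972×0.947 + 0.932266×0.972×0.053 + 0.931312×0.028×0.947 + 0.995123×0.028×0.053
        = 0.042342 + 0.048027 + 0.024695 + 0.001477 = 0.116541
Configurations with viral social-media post contribute 0.026172, so
  P(viral social-media post | traffic spike) = 0.026172 / 0.116541 ≈ 0.2246

With the extra evidence:
Sum P(traffic spike|·) weighted by the priors over both values of viral social-media post:
  P(traffic spike | ¬newsletter send) = 0.046*0.972 + 0.931312*0.028
        = 0.044712 + 0.026077 = 0.070789
Configurations with viral social-media post contribute 0.026077, so
  P(viral social-media post | traffic spike, ¬newsletter send) = 0.026077 / 0.070789 ≈ 0.3684
Ruling out newsletter send raises the posterior on viral social-media post — the flip side of explaining away.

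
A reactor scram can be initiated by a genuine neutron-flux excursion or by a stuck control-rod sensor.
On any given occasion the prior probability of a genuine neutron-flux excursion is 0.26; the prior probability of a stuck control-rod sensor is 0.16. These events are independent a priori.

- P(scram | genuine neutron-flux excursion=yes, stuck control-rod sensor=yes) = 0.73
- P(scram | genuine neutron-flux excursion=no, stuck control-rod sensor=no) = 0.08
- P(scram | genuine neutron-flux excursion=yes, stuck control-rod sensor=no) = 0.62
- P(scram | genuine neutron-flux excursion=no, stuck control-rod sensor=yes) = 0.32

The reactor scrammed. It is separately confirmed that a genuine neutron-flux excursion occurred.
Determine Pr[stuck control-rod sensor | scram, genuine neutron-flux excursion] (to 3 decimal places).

P(scram | genuine neutron-flux excursion) = 0.62×0.84 + 0.73×0.16 = 0.520800 + 0.116800 = 0.637600
The stuck control-rod sensor-present share is 0.73×0.16 = 0.116800.
Hence the posterior is 0.116800/0.637600 ≈ 0.183.

Pr[stuck control-rod sensor | scram, genuine neutron-flux excursion] ≈ 0.183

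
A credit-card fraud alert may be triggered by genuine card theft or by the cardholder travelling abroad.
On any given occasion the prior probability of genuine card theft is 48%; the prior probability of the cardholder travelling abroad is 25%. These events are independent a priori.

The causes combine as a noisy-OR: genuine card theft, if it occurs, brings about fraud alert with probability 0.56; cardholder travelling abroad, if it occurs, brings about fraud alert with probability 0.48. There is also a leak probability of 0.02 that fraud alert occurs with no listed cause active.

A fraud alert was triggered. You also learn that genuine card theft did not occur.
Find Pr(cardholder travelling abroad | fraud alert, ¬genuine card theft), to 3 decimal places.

Pr(cardholder travelling abroad | fraud alert, ¬genuine card theft) ≈ 0.891

Under noisy-OR, P(fraud alert | causes) = 1 − (1−0.02)·∏(1−qᵢ) over the active causes.
Weight on cardholder travelling abroad=true, given the evidence: 0.4904*0.25 = 0.122600
The normalizing constant is 0.02*0.75 + 0.4904*0.25 = 0.137600
Posterior = 0.122600 / 0.137600 ≈ 0.891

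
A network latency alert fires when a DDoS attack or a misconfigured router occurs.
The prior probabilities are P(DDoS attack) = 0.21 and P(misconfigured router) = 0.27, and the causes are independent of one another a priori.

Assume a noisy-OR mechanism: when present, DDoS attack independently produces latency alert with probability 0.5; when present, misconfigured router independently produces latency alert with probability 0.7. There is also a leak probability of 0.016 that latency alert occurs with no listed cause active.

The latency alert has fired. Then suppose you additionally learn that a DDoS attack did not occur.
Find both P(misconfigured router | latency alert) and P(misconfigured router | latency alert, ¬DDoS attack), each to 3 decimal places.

P(misconfigured router | latency alert) ≈ 0.695; P(misconfigured router | latency alert, ¬DDoS attack) ≈ 0.942

Under noisy-OR, P(latency alert | causes) = 1 − (1−0.016)·∏(1−qᵢ) over the active causes.
Weight on misconfigured router=true, given the evidence: 0.150334 + 0.048331 = 0.198665
The normalizing constant is 0.016×0.79×0.73 + 0.7048×0.79×0.27 + 0.508×0.21×0.73 + 0.8524×0.21×0.27 = 0.285768
P(misconfigured router | latency alert) = 0.198665/0.285768 ≈ 0.695

With the extra evidence:
Numerator (weight on configurations with misconfigured router): 0.7048·0.27 = 0.190296
The normalizing constant is 0.016·0.73 + 0.7048·0.27 = 0.201976
Posterior = 0.190296 / 0.201976 ≈ 0.942
With DDoS attack excluded, misconfigured router must carry more of the explanatory weight for the latency alert.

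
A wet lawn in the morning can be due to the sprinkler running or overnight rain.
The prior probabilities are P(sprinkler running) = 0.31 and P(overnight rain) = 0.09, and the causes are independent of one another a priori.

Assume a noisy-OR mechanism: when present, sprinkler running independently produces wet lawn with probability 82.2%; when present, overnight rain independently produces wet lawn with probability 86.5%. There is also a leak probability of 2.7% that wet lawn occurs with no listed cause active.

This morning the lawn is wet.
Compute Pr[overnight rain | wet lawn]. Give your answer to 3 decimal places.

Under noisy-OR, P(wet lawn | causes) = 1 − (1−0.027)·∏(1−qᵢ) over the active causes.
P(wet lawn) = 0.027·0.69·0.91 + 0.868645·0.69·0.09 + 0.826806·0.31·0.91 + 0.976619·0.31·0.09 = 0.016953 + 0.053943 + 0.233242 + 0.027248 = 0.331386
The overnight rain-present share is 0.053943 + 0.027248 = 0.081191.
So P(overnight rain | wet lawn) = 0.081191/0.331386 ≈ 0.245.

Pr[overnight rain | wet lawn] ≈ 0.245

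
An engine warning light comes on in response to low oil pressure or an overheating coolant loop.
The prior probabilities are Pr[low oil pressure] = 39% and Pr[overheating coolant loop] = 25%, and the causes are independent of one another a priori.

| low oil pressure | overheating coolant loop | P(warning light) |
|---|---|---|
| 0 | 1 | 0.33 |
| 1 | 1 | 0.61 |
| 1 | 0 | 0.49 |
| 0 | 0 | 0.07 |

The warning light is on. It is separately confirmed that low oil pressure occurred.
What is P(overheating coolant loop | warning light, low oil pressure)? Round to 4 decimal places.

P(overheating coolant loop | warning light, low oil pressure) ≈ 0.2933

P(warning light | low oil pressure) = 0.49×0.75 + 0.61×0.25 = 0.367500 + 0.152500 = 0.520000
Restricting to configurations with overheating coolant loop present: 0.61×0.25 = 0.152500.
P(overheating coolant loop | warning light, low oil pressure) = 0.152500 / 0.520000 ≈ 0.2933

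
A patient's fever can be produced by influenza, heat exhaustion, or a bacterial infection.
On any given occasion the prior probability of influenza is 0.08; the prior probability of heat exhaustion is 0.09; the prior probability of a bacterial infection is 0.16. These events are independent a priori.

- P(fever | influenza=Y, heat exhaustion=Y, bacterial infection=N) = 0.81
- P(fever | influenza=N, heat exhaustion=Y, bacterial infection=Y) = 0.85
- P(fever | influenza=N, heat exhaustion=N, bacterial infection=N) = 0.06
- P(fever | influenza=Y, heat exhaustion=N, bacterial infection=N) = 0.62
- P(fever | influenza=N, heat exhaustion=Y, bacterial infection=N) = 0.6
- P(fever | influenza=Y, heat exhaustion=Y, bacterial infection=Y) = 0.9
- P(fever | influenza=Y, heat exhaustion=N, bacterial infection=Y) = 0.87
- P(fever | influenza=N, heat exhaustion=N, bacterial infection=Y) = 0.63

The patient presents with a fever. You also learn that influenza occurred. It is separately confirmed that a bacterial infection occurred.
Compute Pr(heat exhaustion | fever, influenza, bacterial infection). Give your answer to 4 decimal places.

Pr(heat exhaustion | fever, influenza, bacterial infection) ≈ 0.0928

P(fever | influenza, bacterial infection) = 0.87*0.91 + 0.9*0.09 = 0.791700 + 0.081000 = 0.872700
The heat exhaustion-present share is 0.9*0.09 = 0.081000.
Hence the posterior is 0.081000/0.872700 ≈ 0.0928.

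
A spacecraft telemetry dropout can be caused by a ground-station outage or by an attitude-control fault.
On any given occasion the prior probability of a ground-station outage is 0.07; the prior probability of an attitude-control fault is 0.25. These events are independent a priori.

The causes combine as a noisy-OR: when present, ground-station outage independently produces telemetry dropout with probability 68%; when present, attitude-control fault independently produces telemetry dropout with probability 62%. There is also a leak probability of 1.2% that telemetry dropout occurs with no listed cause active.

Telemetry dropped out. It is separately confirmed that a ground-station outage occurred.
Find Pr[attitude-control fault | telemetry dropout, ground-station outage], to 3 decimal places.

Under noisy-OR, P(telemetry dropout | causes) = 1 − (1−0.012)·∏(1−qᵢ) over the active causes.
By total probability over both values of attitude-control fault:
  P(telemetry dropout | ground-station outage) = 0.68384·0.75 + 0.879859·0.25
        = 0.512880 + 0.219965 = 0.732845
Keeping only the attitude-control fault-present terms gives 0.219965, so
  P(attitude-control fault | telemetry dropout, ground-station outage) = 0.219965 / 0.732845 ≈ 0.300

Pr[attitude-control fault | telemetry dropout, ground-station outage] ≈ 0.300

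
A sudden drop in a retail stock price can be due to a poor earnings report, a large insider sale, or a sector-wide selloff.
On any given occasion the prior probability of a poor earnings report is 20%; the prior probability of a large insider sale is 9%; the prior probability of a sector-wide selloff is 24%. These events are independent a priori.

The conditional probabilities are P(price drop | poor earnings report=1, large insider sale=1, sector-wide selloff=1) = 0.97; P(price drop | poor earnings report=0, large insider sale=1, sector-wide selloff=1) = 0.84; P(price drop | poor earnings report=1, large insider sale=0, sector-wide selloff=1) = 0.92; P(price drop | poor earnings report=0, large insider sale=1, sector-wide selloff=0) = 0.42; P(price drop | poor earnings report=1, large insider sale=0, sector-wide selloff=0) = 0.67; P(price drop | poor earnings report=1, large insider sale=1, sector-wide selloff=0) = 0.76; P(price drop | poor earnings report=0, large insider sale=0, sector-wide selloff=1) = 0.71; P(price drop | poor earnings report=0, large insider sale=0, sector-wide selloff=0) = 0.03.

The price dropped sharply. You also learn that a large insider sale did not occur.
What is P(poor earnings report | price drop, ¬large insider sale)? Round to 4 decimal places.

P(poor earnings report | price drop, ¬large insider sale) ≈ 0.4858

For the numerator, keep only poor earnings report=true terms: 0.101840 + 0.044160 = 0.146000
The normalizing constant is 0.03·0.8·0.76 + 0.71·0.8·0.24 + 0.67·0.2·0.76 + 0.92·0.2·0.24 = 0.300560
Posterior = 0.146000 / 0.300560 ≈ 0.4858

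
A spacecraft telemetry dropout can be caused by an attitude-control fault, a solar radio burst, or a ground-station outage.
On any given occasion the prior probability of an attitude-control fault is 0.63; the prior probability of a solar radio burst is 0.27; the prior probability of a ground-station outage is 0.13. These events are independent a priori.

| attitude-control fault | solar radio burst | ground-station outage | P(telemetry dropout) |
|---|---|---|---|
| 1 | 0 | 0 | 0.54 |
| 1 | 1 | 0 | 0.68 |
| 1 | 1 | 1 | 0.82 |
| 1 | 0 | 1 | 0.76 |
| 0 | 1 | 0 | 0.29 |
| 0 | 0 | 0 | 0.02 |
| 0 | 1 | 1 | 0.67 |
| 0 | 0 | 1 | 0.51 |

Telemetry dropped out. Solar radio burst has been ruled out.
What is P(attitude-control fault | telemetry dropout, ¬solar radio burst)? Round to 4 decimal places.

Sum P(telemetry dropout|·) weighted by the priors over the 4 (attitude-control fault, ground-station outage) configurations:
  P(telemetry dropout | ¬solar radio burst) = 0.02×0.37×0.87 + 0.51×0.37×0.13 + 0.54×0.63×0.87 + 0.76×0.63×0.13
        = 0.006438 + 0.024531 + 0.295974 + 0.062244 = 0.389187
Configurations with attitude-control fault contribute 0.358218, so
  P(attitude-control fault | telemetry dropout, ¬solar radio burst) = 0.358218 / 0.389187 ≈ 0.9204

P(attitude-control fault | telemetry dropout, ¬solar radio burst) ≈ 0.9204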